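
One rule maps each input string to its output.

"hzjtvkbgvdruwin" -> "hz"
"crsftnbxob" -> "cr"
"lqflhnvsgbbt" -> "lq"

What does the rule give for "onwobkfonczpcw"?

on

Looking at the pairs, the operation is to keep only the first 2 characters.
Applying that to "onwobkfonczpcw" gives "on".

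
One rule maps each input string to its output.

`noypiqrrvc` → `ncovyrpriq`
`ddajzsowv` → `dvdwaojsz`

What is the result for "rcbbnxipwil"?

rlcibwbpnix

Rule — take characters alternately from the front and the back (1st, last, 2nd, 2nd-last, ...).
For "rcbbnxipwil" the result is "rlcibwbpnix".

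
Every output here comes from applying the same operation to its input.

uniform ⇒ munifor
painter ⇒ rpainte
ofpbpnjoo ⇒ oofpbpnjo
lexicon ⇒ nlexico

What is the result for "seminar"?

rsemina

What's happening: move the last character to the front.
"seminar" → "rsemina".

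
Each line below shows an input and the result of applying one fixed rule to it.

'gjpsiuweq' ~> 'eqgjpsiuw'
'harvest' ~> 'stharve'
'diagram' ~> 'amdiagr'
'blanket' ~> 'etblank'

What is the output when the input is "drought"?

htdroug

The transformation: move the last 2 characters to the front (rotate right by 2).
On "drought" that produces "htdroug".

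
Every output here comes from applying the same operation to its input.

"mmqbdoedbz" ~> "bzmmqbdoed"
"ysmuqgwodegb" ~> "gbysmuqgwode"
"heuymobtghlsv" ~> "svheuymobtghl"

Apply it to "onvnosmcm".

cmonvnosm

What's happening: move the last 2 characters to the front (rotate right by 2).
"onvnosmcm" → "cmonvnosm".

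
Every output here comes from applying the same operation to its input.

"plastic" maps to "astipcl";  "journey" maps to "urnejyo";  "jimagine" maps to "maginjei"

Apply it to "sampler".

mplesra

In each case the input is transformed by: swap the first and last characters, then move the first 2 characters to the end (rotate left by 2).
On "sampler": the first step gives "ramples", and the second then gives "mplesra".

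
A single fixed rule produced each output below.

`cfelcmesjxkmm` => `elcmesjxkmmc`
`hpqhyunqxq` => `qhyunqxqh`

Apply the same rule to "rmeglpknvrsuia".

eglpknvrsuiar

The pattern: move the first 2 characters to the end (rotate left by 2), then delete the last character.
"rmeglpknvrsuia" → "eglpknvrsuiarm" → "eglpknvrsuiar".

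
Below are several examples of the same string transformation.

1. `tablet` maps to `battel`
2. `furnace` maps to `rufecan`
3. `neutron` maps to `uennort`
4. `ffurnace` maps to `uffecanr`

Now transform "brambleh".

arbhelbm

Each output is the input with this applied: reverse the string, then move the last 3 characters to the front (rotate right by 3).
Working it through for "brambleh": intermediate "helbmarb", final "arbhelbm".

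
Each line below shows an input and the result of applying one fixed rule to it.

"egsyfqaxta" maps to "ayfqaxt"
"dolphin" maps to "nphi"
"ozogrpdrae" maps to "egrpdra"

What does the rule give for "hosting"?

The rule is to delete the first 3 characters, then move the last character to the front.
Doing the same to "hosting": "gtin".

gtin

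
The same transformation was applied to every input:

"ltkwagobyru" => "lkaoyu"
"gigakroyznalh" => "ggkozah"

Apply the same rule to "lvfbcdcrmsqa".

lfccmq

Rule — keep every other character starting from the first (positions 1st, 3rd, 5th, ...).
"lvfbcdcrmsqa" → "lfccmq".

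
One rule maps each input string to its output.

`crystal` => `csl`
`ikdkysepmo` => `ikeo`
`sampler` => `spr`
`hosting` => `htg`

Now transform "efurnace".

Looking at the pairs, the operation is to keep one character in every 3, starting at position 1 (positions 1st, 4th, 7th, ...).
"efurnace" → "erc".

erc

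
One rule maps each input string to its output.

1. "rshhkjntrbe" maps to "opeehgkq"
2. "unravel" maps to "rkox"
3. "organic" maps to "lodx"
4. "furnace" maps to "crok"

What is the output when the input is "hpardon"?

Looking at the pairs, the operation is to shift every letter 3 places backward in the alphabet (wrapping around), then delete the last 3 characters.
On "hpardon": the first step gives "emxoalk", and the second then gives "emxo".

emxo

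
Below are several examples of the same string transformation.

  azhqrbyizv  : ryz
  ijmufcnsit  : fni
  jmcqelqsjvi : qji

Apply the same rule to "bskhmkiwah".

mia

The rule is to keep every other character starting from the first (positions 1st, 3rd, 5th, ...), then keep only the last 3 characters.
Applying both steps to "bskhmkiwah": "bkmia", then "mia".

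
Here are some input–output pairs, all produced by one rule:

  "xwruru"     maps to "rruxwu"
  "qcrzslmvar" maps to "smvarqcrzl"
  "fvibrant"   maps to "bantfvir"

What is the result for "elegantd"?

Looking at the pairs, the operation is to swap the front and back halves of the string, then swap the first and last characters.
"elegantd" → "antdeleg" → "gntdelea".

gntdelea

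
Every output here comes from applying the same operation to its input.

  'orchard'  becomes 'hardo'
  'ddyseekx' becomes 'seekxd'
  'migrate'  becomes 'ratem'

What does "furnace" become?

Rule — move the first 3 characters to the end (rotate left by 3), then delete the last 2 characters.
Doing the same to "furnace": "nacef".

nacef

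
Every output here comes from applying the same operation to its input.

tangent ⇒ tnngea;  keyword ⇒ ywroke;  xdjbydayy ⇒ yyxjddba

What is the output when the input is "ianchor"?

The rule is to delete the last character, then sort the characters into reverse alphabetical order.
Applying both steps to "ianchor": "iancho", then "onihca".

onihca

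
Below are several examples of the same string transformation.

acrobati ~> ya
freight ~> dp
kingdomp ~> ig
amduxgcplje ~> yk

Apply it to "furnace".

ds

The transformation: shift every letter 2 places backward in the alphabet (wrapping around), then keep only the first 2 characters.
Applying both steps to "furnace": "dsplyac", then "ds".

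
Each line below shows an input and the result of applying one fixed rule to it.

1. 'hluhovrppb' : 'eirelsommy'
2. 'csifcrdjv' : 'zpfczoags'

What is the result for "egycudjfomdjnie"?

What's happening: shift every letter 3 places backward in the alphabet (wrapping around).
For "egycudjfomdjnie" the result is "bdvzragcljagkfb".

bdvzragcljagkfb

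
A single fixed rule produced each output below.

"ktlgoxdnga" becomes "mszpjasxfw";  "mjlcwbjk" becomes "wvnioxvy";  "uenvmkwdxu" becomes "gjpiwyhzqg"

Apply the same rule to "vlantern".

zdqfzmxh

The rule is to shift every letter 12 places forward in the alphabet (wrapping around), then reverse the string.
On "vlantern": the first step gives "hxmzfqdz", and the second then gives "zdqfzmxh".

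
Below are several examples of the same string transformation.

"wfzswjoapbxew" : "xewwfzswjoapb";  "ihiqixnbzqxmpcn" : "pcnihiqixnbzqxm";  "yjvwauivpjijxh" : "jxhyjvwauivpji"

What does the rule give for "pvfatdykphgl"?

hglpvfatdykp

The rule is to move the last 3 characters to the front (rotate right by 3).
"pvfatdykphgl" → "hglpvfatdykp".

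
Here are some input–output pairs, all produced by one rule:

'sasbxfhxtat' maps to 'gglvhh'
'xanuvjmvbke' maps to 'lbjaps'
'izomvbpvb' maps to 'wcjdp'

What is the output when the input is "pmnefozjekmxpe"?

The rule is to keep every other character starting from the first (positions 1st, 3rd, 5th, ...), then shift every letter 12 places backward in the alphabet (wrapping around).
So "pmnefozjekmxpe" becomes "dbtnsad".

dbtnsad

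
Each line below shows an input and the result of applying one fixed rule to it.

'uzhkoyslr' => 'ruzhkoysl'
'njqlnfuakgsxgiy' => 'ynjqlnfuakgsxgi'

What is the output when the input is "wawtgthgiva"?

awawtgthgiv

In each case the input is transformed by: move the last character to the front.
For "wawtgthgiva" the result is "awawtgthgiv".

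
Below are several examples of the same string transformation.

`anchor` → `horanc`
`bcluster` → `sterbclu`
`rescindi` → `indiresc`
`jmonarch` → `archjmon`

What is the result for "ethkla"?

In each case the input is transformed by: swap the front and back halves of the string.
Doing the same to "ethkla": "klaeth".

klaeth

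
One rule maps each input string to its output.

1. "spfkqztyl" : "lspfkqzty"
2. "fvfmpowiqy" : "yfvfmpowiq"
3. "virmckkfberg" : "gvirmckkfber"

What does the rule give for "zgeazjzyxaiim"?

mzgeazjzyxaii

Each output is the input with this applied: move the last character to the front.
So "zgeazjzyxaiim" becomes "mzgeazjzyxaii".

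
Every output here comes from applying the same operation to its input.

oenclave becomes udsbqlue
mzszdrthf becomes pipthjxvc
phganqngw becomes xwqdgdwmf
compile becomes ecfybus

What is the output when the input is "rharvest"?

xqhluijh

Each output is the input with this applied: shift every letter 10 places backward in the alphabet (wrapping around), then move the first character to the end.
Working it through for "rharvest": intermediate "hxqhluij", final "xqhluijh".
(Check on "mzszdrthf": → "cpipthjxv" → "pipthjxvc" ✓)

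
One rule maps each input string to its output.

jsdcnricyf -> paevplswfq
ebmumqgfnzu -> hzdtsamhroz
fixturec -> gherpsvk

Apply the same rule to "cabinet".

vargpno

Rule — shift every letter 13 places forward in the alphabet (wrapping around) — i.e. ROT13, then move the first 3 characters to the end (rotate left by 3).
On "cabinet": the first step gives "pnovarg", and the second then gives "vargpno".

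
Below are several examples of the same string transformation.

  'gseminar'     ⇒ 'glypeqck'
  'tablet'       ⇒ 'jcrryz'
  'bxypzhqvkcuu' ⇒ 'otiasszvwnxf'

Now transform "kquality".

Looking at the pairs, the operation is to swap the front and back halves of the string, then shift every letter 2 places backward in the alphabet (wrapping around).
"kquality" → "jgrwiosy".
(Check on "bxypzhqvkcuu": → "qvkcuubxypzh" → "otiasszvwnxf" ✓)

jgrwiosy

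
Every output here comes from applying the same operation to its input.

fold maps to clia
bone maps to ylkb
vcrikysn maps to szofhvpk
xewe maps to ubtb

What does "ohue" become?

The pattern: shift every letter 3 places backward in the alphabet (wrapping around).
For "ohue" the result is "lerb".

lerb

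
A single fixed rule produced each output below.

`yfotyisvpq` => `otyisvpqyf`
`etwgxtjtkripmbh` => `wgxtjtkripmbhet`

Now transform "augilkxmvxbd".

gilkxmvxbdau

Looking at the pairs, the operation is to move the first 2 characters to the end (rotate left by 2).
"augilkxmvxbd" → "gilkxmvxbdau".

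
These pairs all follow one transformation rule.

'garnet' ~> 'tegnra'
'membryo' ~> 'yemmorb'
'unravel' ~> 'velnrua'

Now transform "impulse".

In each case the input is transformed by: sort the characters into alphabetical order, then swap the first and last characters.
On "impulse": the first step gives "eilmpsu", and the second then gives "uilmpse".

uilmpse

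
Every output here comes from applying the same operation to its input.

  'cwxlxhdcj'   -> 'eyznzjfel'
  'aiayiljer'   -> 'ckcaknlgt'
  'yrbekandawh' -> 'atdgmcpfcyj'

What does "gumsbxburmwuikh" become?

iwoudzdwtoywkmj

What's happening: shift every letter 2 places forward in the alphabet (wrapping around).
"gumsbxburmwuikh" → "iwoudzdwtoywkmj".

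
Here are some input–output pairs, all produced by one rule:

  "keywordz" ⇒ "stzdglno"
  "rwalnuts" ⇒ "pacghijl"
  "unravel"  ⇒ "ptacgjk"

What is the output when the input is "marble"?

pqtabg

In each case the input is transformed by: sort the characters into alphabetical order, then shift every letter 11 places backward in the alphabet (wrapping around).
Working it through for "marble": intermediate "abelmr", final "pqtabg".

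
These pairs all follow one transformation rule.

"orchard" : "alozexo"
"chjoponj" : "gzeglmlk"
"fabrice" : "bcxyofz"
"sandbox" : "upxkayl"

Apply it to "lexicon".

Looking at the pairs, the operation is to shift every letter 3 places backward in the alphabet (wrapping around), then move the last character to the front.
On "lexicon": the first step gives "ibufzlk", and the second then gives "kibufzl".

kibufzl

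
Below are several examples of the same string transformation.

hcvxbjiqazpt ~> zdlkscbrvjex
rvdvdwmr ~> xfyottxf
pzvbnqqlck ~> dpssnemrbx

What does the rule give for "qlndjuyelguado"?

flwagniwcfqsnp

Looking at the pairs, the operation is to move the first 3 characters to the end (rotate left by 3), then shift every letter 2 places forward in the alphabet (wrapping around).
Working it through for "qlndjuyelguado": intermediate "djuyelguadoqln", final "flwagniwcfqsnp".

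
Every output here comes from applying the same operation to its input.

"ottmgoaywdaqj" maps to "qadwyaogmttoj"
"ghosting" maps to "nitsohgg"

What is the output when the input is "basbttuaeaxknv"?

Each output is the input with this applied: move the last character to the front, then reverse the string.
Doing the same to "basbttuaeaxknv": "nkxaeauttbsabv".

nkxaeauttbsabv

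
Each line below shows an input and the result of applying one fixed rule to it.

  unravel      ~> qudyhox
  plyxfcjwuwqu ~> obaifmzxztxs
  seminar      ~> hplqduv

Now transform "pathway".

Each output is the input with this applied: move the first character to the end, then shift every letter 3 places forward in the alphabet (wrapping around).
For "pathway", step one produces "athwayp"; step two turns that into "dwkzdbs".

dwkzdbs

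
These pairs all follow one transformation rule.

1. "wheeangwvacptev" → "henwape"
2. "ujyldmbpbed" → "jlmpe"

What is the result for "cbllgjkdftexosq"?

Rule — keep every other character starting from the second (positions 2nd, 4th, 6th, ...).
"cbllgjkdftexosq" → "bljdtxs".

bljdtxs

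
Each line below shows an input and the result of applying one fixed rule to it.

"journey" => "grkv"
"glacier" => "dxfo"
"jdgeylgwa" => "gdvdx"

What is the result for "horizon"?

eowk

The rule is to keep every other character starting from the first (positions 1st, 3rd, 5th, ...), then shift every letter 3 places backward in the alphabet (wrapping around).
"horizon" → "hrzn" → "eowk".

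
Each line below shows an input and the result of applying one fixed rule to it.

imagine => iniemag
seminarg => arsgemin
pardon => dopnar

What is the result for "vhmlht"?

lhvthm

Rule — swap the first and last characters, then move the last 3 characters to the front (rotate right by 3).
"vhmlht" → "thmlhv" → "lhvthm".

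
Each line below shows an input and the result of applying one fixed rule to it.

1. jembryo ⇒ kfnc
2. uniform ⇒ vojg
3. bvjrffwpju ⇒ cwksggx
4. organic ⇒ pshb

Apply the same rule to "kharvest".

libsw

In each case the input is transformed by: shift every letter 1 place forward in the alphabet (wrapping around), then delete the last 3 characters.
Applying that to "kharvest" gives "libsw".
(Check on "jembryo": → "kfncszp" → "kfnc" ✓)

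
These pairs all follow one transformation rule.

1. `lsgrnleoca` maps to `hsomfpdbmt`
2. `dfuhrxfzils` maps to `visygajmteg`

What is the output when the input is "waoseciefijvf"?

In each case the input is transformed by: move the first 2 characters to the end (rotate left by 2), then shift every letter 1 place forward in the alphabet (wrapping around).
"waoseciefijvf" → "ptfdjfgjkwgxb".

ptfdjfgjkwgxb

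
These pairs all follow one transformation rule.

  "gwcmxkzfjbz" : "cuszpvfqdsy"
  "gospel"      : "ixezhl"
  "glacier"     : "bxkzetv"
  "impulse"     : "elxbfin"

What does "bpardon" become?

The rule is to move the last 3 characters to the front (rotate right by 3), then shift every letter 7 places backward in the alphabet (wrapping around).
On "bpardon" that produces "whguitk".

whguitk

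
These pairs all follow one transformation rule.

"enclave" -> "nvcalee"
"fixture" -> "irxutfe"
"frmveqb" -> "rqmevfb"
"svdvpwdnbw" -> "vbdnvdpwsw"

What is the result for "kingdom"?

iondgkm

Each output is the input with this applied: take characters alternately from the front and the back (1st, last, 2nd, 2nd-last, ...), then move the first 2 characters to the end (rotate left by 2).
Applying both steps to "kingdom": "kmiondg", then "iondgkm".
(Check on "svdvpwdnbw": → "swvbdnvdpw" → "vbdnvdpwsw" ✓)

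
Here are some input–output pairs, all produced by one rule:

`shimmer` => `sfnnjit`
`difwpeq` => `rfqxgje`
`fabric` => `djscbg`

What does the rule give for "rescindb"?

ceojdtfs

The transformation: shift every letter 1 place forward in the alphabet (wrapping around), then reverse the string.
Applying both steps to "rescindb": "sftdjoec", then "ceojdtfs".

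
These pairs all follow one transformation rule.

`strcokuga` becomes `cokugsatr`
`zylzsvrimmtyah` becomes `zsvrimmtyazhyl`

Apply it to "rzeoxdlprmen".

Each output is the input with this applied: swap the first and last characters, then move the first 3 characters to the end (rotate left by 3).
Starting from "rzeoxdlprmen": after the first operation, "nzeoxdlprmer"; after the second, "oxdlprmernze".
(Check on "strcokuga": → "atrcokugs" → "cokugsatr" ✓)

oxdlprmernze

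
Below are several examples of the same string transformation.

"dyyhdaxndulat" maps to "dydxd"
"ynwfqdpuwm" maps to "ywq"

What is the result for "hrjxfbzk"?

The pattern: keep every other character starting from the first (positions 1st, 3rd, 5th, ...), then delete the last 2 characters.
"hrjxfbzk" → "hj".

hj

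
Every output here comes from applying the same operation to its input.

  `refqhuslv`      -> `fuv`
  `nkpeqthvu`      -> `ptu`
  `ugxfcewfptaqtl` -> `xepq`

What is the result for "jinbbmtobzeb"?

What's happening: keep one character in every 3, starting at position 3 (positions 3rd, 6th, 9th, ...).
Applying that to "jinbbmtobzeb" gives "nmbb".

nmbb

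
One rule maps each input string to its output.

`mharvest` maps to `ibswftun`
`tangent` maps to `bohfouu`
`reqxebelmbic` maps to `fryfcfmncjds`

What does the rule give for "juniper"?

vojqfsk

The transformation: move the first character to the end, then shift every letter 1 place forward in the alphabet (wrapping around).
"juniper" → "uniperj" → "vojqfsk".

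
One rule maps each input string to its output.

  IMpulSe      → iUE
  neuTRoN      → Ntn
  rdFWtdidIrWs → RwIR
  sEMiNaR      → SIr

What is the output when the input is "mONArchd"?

MaH

Looking at the pairs, the operation is to keep one character in every 3, starting at position 1 (positions 1st, 4th, 7th, ...), then flip the case of every letter.
Applying both steps to "mONArchd": "mAh", then "MaH".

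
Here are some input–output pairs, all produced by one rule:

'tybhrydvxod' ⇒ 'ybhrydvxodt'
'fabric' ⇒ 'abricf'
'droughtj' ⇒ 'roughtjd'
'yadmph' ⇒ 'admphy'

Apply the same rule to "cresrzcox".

resrzcoxc

The transformation: move the first character to the end.
"cresrzcox" → "resrzcoxc".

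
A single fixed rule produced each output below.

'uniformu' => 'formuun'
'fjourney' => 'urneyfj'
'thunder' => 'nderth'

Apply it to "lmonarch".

What's happening: move the first 3 characters to the end (rotate left by 3), then delete the last character.
Doing the same to "lmonarch": "narchlm".

narchlm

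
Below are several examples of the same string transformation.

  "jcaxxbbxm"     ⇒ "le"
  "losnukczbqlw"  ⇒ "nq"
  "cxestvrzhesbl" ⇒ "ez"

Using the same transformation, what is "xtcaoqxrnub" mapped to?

What's happening: shift every letter 2 places forward in the alphabet (wrapping around), then keep only the first 2 characters.
Applying both steps to "xtcaoqxrnub": "zvecqsztpwd", then "zv".

zv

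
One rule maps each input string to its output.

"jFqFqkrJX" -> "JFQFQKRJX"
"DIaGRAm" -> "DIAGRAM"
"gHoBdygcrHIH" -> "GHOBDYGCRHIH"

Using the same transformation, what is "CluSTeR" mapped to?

In each case the input is transformed by: convert every letter to uppercase.
So "CluSTeR" becomes "CLUSTER".

CLUSTER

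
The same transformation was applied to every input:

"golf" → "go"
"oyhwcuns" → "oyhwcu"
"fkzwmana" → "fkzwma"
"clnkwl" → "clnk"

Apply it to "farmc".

Looking at the pairs, the operation is to delete the last 2 characters.
"farmc" → "far".

far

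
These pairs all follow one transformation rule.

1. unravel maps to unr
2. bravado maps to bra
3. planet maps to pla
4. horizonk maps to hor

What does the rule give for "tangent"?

tan

What's happening: keep only the first 3 characters.
"tangent" → "tan".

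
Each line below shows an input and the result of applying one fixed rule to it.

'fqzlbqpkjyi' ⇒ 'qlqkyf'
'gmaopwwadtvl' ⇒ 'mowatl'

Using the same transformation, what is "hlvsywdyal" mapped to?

The pattern: move the first character to the end, then keep every other character starting from the first (positions 1st, 3rd, 5th, ...).
"hlvsywdyal" → "lvsywdyalh" → "lswyl".

lswyl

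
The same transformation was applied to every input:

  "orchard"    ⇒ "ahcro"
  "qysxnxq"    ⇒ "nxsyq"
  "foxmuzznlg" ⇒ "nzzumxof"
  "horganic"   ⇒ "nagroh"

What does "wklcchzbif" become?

Rule — reverse the string, then delete the first 2 characters.
Applying both steps to "wklcchzbif": "fibzhcclkw", then "bzhcclkw".

bzhcclkw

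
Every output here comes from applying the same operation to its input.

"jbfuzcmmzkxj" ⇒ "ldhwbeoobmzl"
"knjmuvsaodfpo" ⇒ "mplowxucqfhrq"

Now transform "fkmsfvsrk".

hmouhxutm

The transformation: shift every letter 2 places forward in the alphabet (wrapping around).
For "fkmsfvsrk" the result is "hmouhxutm".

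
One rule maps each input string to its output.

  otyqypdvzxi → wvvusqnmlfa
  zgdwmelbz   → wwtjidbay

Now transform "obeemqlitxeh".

uqnljifebbby

The transformation: sort the characters into reverse alphabetical order, then shift every letter 3 places backward in the alphabet (wrapping around).
Applying both steps to "obeemqlitxeh": "xtqomliheeeb", then "uqnljifebbby".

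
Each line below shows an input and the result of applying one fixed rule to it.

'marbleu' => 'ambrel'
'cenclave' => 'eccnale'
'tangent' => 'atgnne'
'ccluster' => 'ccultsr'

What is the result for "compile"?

ocpmli

The transformation: swap each adjacent pair of characters (1↔2, 3↔4, ...), then delete the last character.
"compile" → "ocpmli".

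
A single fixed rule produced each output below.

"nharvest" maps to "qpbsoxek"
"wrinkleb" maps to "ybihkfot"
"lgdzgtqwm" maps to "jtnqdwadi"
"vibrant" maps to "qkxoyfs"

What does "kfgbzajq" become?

In each case the input is transformed by: reverse the string, then shift every letter 3 places backward in the alphabet (wrapping around).
Doing the same to "kfgbzajq": "ngxwydch".

ngxwydch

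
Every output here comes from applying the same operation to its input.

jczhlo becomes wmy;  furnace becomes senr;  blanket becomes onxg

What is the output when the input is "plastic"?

What's happening: shift every letter 13 places forward in the alphabet (wrapping around) — i.e. ROT13, then keep every other character starting from the first (positions 1st, 3rd, 5th, ...).
Starting from "plastic": after the first operation, "cynfgvp"; after the second, "cngp".
(Check on "furnace": → "sheanpr" → "senr" ✓)

cngp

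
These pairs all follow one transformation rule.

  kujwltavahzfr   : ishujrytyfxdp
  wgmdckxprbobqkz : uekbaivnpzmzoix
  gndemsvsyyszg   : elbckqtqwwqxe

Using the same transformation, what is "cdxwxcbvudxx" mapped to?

abvuvaztsbvv

Rule — shift every letter 2 places backward in the alphabet (wrapping around).
Applying that to "cdxwxcbvudxx" gives "abvuvaztsbvv".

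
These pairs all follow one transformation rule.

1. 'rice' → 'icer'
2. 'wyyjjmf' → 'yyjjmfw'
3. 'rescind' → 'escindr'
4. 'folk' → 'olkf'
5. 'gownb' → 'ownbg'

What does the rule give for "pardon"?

ardonp

Rule — move the first character to the end.
For "pardon" the result is "ardonp".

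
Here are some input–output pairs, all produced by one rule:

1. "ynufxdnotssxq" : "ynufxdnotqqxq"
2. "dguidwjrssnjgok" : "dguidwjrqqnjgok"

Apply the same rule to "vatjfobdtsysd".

The rule is to replace every "s" with "q".
Applying that to "vatjfobdtsysd" gives "vatjfobdtqyqd".

vatjfobdtqyqd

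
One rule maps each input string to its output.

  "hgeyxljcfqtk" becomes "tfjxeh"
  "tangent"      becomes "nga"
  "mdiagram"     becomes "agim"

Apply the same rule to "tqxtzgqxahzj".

Rule — reverse the string, then keep every other character starting from the second (positions 2nd, 4th, 6th, ...).
For "tqxtzgqxahzj", step one produces "jzhaxqgztxqt"; step two turns that into "zaqzxt".

zaqzxt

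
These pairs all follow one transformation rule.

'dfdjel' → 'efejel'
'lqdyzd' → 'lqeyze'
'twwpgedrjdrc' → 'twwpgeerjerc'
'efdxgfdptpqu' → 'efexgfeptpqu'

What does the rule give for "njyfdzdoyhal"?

The transformation: replace every "d" with "e".
Applying that to "njyfdzdoyhal" gives "njyfezeoyhal".

njyfezeoyhal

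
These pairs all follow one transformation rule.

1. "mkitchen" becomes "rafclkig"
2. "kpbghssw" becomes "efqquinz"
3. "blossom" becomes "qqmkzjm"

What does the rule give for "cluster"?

Looking at the pairs, the operation is to shift every letter 2 places backward in the alphabet (wrapping around), then move the first 3 characters to the end (rotate left by 3).
"cluster" → "ajsqrcp" → "qrcpajs".

qrcpajs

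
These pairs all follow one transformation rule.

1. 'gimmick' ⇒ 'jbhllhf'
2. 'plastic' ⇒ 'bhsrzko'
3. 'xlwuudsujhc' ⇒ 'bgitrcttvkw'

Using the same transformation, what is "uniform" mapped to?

lqnehmt

The rule is to reverse the string, then shift every letter 1 place backward in the alphabet (wrapping around).
For "uniform", step one produces "mrofinu"; step two turns that into "lqnehmt".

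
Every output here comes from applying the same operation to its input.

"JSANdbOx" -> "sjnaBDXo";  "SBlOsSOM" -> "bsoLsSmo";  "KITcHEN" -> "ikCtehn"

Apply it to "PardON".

ApDRno

Each output is the input with this applied: swap each adjacent pair of characters (1↔2, 3↔4, ...), then flip the case of every letter.
For "PardON" the result is "ApDRno".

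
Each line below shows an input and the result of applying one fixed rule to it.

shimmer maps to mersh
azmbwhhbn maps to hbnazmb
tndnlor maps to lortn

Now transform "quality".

ityqu

Each output is the input with this applied: move the last 3 characters to the front (rotate right by 3), then delete the last 2 characters.
On "quality": the first step gives "ityqual", and the second then gives "ityqu".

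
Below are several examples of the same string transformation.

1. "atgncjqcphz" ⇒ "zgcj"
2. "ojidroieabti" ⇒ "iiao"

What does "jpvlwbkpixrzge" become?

The rule is to take characters alternately from the front and the back (1st, last, 2nd, 2nd-last, ...), then keep one character in every 3, starting at position 2 (positions 2nd, 5th, 8th, ...).
So "jpvlwbkpixrzge" becomes "evrbp".

evrbp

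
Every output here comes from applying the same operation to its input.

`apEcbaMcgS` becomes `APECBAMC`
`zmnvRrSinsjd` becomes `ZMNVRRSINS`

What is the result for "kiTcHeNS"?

The transformation: delete the last 2 characters, then convert every letter to uppercase.
Starting from "kiTcHeNS": after the first operation, "kiTcHe"; after the second, "KITCHE".

KITCHE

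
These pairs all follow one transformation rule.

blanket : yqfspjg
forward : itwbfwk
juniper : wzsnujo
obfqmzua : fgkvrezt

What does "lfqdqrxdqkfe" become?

The transformation: swap the first and last characters, then shift every letter 5 places forward in the alphabet (wrapping around).
Starting from "lfqdqrxdqkfe": after the first operation, "efqdqrxdqkfl"; after the second, "jkvivwcivpkq".

jkvivwcivpkq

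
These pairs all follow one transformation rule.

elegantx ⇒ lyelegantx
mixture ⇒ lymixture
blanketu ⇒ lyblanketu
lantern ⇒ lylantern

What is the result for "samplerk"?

lysamplerk

Rule — prepend "ly".
Applying that to "samplerk" gives "lysamplerk".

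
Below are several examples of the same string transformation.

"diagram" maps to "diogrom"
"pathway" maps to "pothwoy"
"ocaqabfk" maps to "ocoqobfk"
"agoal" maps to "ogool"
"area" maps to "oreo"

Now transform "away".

Rule — replace every "a" with "o".
For "away" the result is "owoy".

owoy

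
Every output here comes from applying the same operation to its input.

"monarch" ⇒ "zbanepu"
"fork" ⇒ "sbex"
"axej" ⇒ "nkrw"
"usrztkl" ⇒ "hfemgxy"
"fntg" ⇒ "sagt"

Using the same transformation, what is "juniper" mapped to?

whavcre

Looking at the pairs, the operation is to shift every letter 13 places forward in the alphabet (wrapping around) — i.e. ROT13.
Doing the same to "juniper": "whavcre".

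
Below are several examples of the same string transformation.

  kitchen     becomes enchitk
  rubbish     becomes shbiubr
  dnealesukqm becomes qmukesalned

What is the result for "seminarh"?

rhnamise

The transformation: reverse the string, then swap each adjacent pair of characters (1↔2, 3↔4, ...).
Starting from "seminarh": after the first operation, "hranimes"; after the second, "rhnamise".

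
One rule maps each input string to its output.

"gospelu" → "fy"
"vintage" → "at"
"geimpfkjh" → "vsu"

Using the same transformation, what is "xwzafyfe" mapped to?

ml

In each case the input is transformed by: keep one character in every 3, starting at position 3 (positions 3rd, 6th, 9th, ...), then shift every letter 13 places forward in the alphabet (wrapping around) — i.e. ROT13.
Working it through for "xwzafyfe": intermediate "zy", final "ml".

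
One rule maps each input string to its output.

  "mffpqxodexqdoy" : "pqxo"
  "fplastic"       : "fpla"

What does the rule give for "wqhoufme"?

What's happening: swap the front and back halves of the string, then keep only the last 4 characters.
"wqhoufme" → "ufmewqho" → "wqho".

wqho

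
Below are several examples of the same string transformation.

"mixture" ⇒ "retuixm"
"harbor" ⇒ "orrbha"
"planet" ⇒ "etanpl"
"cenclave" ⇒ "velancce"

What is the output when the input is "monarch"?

The transformation: reverse the string, then swap each adjacent pair of characters (1↔2, 3↔4, ...).
"monarch" → "hcranom" → "charonm".

charonm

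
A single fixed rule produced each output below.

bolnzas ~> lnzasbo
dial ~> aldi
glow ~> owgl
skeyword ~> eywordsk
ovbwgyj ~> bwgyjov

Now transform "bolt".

What's happening: move the first 2 characters to the end (rotate left by 2).
For "bolt" the result is "ltbo".

ltbo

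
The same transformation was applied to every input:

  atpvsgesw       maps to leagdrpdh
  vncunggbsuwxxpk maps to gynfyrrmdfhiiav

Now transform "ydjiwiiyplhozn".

What's happening: shift every letter 11 places forward in the alphabet (wrapping around).
Doing the same to "ydjiwiiyplhozn": "jouthttjawszky".

jouthttjawszky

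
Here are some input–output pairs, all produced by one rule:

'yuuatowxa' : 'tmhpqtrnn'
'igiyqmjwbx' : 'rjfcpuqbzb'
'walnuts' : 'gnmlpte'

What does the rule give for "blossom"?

In each case the input is transformed by: shift every letter 7 places backward in the alphabet (wrapping around), then move the first 3 characters to the end (rotate left by 3).
Starting from "blossom": after the first operation, "uehllhf"; after the second, "llhfueh".

llhfueh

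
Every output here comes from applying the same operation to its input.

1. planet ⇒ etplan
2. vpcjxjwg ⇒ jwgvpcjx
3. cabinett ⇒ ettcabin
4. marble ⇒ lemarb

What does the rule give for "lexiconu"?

onulexic

The rule is to move the first character to the end, then swap the front and back halves of the string.
For "lexiconu", step one produces "exiconul"; step two turns that into "onulexic".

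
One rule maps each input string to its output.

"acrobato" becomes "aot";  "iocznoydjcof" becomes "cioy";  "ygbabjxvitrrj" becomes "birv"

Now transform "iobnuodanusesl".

The pattern: sort the characters into alphabetical order, then keep one character in every 3, starting at position 2 (positions 2nd, 5th, 8th, ...).
Working it through for "iobnuodanusesl": intermediate "abdeilnnoossuu", final "binsu".

binsu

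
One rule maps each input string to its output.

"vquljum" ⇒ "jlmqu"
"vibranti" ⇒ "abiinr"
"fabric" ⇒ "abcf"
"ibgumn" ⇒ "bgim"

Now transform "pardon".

adno

Looking at the pairs, the operation is to sort the characters into alphabetical order, then delete the last 2 characters.
Doing the same to "pardon": "adno".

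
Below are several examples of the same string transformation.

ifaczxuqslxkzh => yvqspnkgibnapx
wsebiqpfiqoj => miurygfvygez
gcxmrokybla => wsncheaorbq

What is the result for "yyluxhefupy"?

The rule is to shift every letter 10 places backward in the alphabet (wrapping around).
So "yyluxhefupy" becomes "oobknxuvkfo".

oobknxuvkfo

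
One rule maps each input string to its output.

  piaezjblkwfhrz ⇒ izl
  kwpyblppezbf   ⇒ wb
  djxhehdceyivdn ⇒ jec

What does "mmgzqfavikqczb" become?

mqv

What's happening: keep one character in every 3, starting at position 2 (positions 2nd, 5th, 8th, ...), then delete the last 2 characters.
For "mmgzqfavikqczb" the result is "mqv".
(Check on "piaezjblkwfhrz": → "izlfz" → "izl" ✓)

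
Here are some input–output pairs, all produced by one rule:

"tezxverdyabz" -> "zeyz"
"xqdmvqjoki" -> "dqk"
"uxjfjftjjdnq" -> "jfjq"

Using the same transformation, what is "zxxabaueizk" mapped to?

Rule — keep one character in every 3, starting at position 3 (positions 3rd, 6th, 9th, ...).
On "zxxabaueizk" that produces "xai".

xai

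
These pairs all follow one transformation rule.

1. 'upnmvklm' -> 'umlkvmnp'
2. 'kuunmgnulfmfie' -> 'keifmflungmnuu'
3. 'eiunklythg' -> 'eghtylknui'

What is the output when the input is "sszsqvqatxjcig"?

The transformation: move the first character to the end, then reverse the string.
On "sszsqvqatxjcig": the first step gives "szsqvqatxjcigs", and the second then gives "sgicjxtaqvqszs".

sgicjxtaqvqszs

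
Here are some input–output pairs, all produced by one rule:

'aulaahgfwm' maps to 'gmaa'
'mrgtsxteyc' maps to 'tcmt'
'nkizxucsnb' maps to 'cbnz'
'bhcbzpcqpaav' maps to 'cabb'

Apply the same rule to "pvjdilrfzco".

rcpd

What's happening: keep one character in every 3, starting at position 1 (positions 1st, 4th, 7th, ...), then move the first 2 characters to the end (rotate left by 2).
Working it through for "pvjdilrfzco": intermediate "pdrc", final "rcpd".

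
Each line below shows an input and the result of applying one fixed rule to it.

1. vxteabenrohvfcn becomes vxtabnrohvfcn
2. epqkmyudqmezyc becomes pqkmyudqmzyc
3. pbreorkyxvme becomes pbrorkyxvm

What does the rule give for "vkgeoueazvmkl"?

vkgouazvmkl

In each case the input is transformed by: remove every "e".
"vkgeoueazvmkl" → "vkgouazvmkl".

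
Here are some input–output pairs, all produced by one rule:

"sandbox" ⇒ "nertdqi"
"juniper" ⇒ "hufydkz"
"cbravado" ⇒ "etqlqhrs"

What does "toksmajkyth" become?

xjoazqciaej

The rule is to shift every letter 10 places backward in the alphabet (wrapping around), then reverse the string.
For "toksmajkyth", step one produces "jeaicqzaojx"; step two turns that into "xjoazqciaej".
(Check on "sandbox": → "iqdtren" → "nertdqi" ✓)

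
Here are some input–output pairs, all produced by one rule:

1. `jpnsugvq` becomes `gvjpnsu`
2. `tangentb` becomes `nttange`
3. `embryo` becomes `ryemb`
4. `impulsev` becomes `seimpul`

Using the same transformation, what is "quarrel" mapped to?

requar

Each output is the input with this applied: delete the last character, then move the last 2 characters to the front (rotate right by 2).
So "quarrel" becomes "requar".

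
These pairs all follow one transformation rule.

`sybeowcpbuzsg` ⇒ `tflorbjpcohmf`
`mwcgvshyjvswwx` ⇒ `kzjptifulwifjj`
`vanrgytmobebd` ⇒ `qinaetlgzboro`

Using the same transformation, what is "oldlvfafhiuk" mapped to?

xbyqyisnsuvh

What's happening: shift every letter 13 places forward in the alphabet (wrapping around) — i.e. ROT13, then move the last character to the front.
On "oldlvfafhiuk": the first step gives "byqyisnsuvhx", and the second then gives "xbyqyisnsuvh".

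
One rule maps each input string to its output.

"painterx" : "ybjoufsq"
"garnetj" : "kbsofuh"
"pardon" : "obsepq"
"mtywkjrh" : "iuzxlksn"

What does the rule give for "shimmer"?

What's happening: swap the first and last characters, then shift every letter 1 place forward in the alphabet (wrapping around).
On "shimmer" that produces "sijnnft".
(Check on "mtywkjrh": → "htywkjrm" → "iuzxlksn" ✓)

sijnnft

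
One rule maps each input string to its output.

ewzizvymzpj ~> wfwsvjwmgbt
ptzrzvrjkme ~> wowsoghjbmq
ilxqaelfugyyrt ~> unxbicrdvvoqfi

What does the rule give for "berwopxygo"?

In each case the input is transformed by: shift every letter 3 places backward in the alphabet (wrapping around), then move the first 2 characters to the end (rotate left by 2).
Working it through for "berwopxygo": intermediate "ybotlmuvdl", final "otlmuvdlyb".

otlmuvdlyb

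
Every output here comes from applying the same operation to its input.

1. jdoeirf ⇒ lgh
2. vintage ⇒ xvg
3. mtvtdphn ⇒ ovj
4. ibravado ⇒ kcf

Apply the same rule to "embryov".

gtx

The rule is to keep one character in every 3, starting at position 1 (positions 1st, 4th, 7th, ...), then shift every letter 2 places forward in the alphabet (wrapping around).
Starting from "embryov": after the first operation, "erv"; after the second, "gtx".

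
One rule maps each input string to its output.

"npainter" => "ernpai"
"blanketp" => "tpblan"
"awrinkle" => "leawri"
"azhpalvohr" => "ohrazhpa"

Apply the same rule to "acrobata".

The transformation: swap the front and back halves of the string, then delete the first 2 characters.
For "acrobata", step one produces "bataacro"; step two turns that into "taacro".

taacro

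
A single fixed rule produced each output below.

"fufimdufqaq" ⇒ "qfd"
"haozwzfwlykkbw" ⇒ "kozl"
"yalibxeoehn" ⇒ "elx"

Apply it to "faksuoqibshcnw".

The rule is to keep one character in every 3, starting at position 3 (positions 3rd, 6th, 9th, ...), then move the last character to the front.
"faksuoqibshcnw" → "kobc" → "ckob".

ckob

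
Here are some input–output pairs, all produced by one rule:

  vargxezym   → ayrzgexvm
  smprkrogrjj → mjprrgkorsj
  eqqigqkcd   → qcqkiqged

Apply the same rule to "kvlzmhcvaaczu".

Each output is the input with this applied: take characters alternately from the front and the back (1st, last, 2nd, 2nd-last, ...), then move the first 2 characters to the end (rotate left by 2).
Applying both steps to "kvlzmhcvaaczu": "kuvzlczamahvc", then "vzlczamahvcku".

vzlczamahvcku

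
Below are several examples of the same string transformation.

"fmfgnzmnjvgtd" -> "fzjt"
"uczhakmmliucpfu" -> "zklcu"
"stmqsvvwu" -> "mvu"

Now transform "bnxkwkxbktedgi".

xkkd

What's happening: keep one character in every 3, starting at position 3 (positions 3rd, 6th, 9th, ...).
On "bnxkwkxbktedgi" that produces "xkkd".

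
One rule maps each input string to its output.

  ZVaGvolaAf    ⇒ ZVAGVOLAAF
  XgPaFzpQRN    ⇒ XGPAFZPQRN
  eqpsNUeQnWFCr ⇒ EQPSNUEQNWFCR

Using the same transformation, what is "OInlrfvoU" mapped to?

The pattern: convert every letter to uppercase.
"OInlrfvoU" → "OINLRFVOU".

OINLRFVOU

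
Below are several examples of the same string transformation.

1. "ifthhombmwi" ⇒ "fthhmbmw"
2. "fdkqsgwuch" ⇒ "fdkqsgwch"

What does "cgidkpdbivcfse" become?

The rule is to remove every vowel.
"cgidkpdbivcfse" → "cgdkpdbvcfs".

cgdkpdbvcfs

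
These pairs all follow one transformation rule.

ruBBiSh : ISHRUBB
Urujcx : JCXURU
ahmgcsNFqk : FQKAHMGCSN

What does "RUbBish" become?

ISHRUBB

Each output is the input with this applied: move the last 3 characters to the front (rotate right by 3), then convert every letter to uppercase.
"RUbBish" → "ishRUbB" → "ISHRUBB".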